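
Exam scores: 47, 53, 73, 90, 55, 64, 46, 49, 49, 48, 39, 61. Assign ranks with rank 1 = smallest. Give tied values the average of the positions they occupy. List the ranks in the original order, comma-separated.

Sorted (ascending): 39, 46, 47, 48, 49, 49, 53, 55, 61, 64, 73, 90
The 2 values of 49 occupy positions 5–6 → average rank (5+6)/2 = 5.5.

3, 7, 11, 12, 8, 10, 2, 5.5, 5.5, 4, 1, 9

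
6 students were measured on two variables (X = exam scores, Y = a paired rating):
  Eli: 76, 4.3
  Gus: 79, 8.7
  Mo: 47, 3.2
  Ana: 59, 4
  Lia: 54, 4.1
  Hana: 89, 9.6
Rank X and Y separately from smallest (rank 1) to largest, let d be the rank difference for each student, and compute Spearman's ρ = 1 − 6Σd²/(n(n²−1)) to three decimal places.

0.943

Ranks of variable 1: 4, 5, 1, 3, 2, 6
Ranks of variable 2: 4, 5, 1, 2, 3, 6
d = r₁ − r₂: 0, 0, 0, 1, -1, 0
d²: 0, 0, 0, 1, 1, 0; Σd² = 2
ρ = 1 − 6·2/(6·35) = 1 − 12/210 = 0.943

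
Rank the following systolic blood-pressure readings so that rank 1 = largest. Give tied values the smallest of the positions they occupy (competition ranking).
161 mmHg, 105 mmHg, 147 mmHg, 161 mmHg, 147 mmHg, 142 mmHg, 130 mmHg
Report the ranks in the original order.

Sorted (descending): 161, 161, 147, 147, 142, 130, 105
The 2 values of 161 occupy positions 1–2 → each gets rank 1.
The 2 values of 147 occupy positions 3–4 → each gets rank 3.

1, 7, 3, 1, 3, 5, 6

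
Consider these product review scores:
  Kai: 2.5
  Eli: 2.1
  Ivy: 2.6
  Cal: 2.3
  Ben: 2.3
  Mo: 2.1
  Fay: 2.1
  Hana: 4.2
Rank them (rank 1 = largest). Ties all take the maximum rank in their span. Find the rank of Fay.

8

Sorted (descending): 4.2, 2.6, 2.5, 2.3, 2.3, 2.1, 2.1, 2.1
The 2 values of 2.3 occupy positions 4–5 → each gets rank 5.
The 3 values of 2.1 occupy positions 6–8 → each gets rank 8.
Fay has value 2.1 → rank 8.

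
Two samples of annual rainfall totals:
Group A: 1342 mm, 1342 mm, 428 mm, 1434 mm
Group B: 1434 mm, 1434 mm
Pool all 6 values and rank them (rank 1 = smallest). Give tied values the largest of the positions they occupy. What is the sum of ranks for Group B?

12

Sorted (ascending): 428, 1342, 1342, 1434, 1434, 1434
The 2 values of 1342 occupy positions 2–3 → each gets rank 3.
The 3 values of 1434 occupy positions 4–6 → each gets rank 6.
Group B values → pooled ranks: 1434→6, 1434→6
Rank sum = 6 + 6 = 12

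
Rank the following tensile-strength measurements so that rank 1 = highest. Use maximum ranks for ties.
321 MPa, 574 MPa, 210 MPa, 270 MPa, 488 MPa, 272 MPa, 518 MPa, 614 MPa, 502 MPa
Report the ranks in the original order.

Sorted (descending): 614, 574, 518, 502, 488, 321, 272, 270, 210
No ties — each value takes its position as its rank.

6, 2, 9, 8, 5, 7, 3, 1, 4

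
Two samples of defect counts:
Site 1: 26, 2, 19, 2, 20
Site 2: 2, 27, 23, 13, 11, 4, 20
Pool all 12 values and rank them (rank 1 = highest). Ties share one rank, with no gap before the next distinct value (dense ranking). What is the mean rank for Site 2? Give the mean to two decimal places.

5.43

Sorted (descending): 27, 26, 23, 20, 20, 19, 13, 11, 4, 2, 2, 2
The 2 values of 20 share dense rank 4.
The 3 values of 2 share dense rank 9.
Remaining distinct values take the next consecutive integers.
Site 2 values → pooled ranks: 2→9, 27→1, 23→3, 13→6, 11→7, 4→8, 20→4
Mean rank = (9 + 1 + 3 + 6 + 7 + 8 + 4) / 7 = 5.43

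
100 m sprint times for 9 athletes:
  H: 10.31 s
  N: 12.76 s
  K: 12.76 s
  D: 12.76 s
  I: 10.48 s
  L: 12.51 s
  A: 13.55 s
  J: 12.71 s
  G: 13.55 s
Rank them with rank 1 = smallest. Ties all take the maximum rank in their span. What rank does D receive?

7

Sorted (ascending): 10.31, 10.48, 12.51, 12.71, 12.76, 12.76, 12.76, 13.55, 13.55
The 3 values of 12.76 occupy positions 5–7 → each gets rank 7.
The 2 values of 13.55 occupy positions 8–9 → each gets rank 9.
D has value 12.76 s → rank 7.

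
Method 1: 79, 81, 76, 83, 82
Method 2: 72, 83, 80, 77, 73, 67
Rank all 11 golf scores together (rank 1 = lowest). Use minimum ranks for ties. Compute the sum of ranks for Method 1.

37

Sorted (ascending): 67, 72, 73, 76, 77, 79, 80, 81, 82, 83, 83
The 2 values of 83 occupy positions 10–11 → each gets rank 10.
Method 1 values → pooled ranks: 79→6, 81→8, 76→4, 83→10, 82→9
Rank sum = 6 + 8 + 4 + 10 + 9 = 37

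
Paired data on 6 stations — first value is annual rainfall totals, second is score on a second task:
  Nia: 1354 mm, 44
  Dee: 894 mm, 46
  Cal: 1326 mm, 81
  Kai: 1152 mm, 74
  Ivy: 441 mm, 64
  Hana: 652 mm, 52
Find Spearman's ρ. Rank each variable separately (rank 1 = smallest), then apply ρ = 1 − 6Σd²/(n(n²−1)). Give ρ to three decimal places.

-0.086

Ranks of variable 1: 6, 3, 5, 4, 1, 2
Ranks of variable 2: 1, 2, 6, 5, 4, 3
d = r₁ − r₂: 5, 1, -1, -1, -3, -1
d²: 25, 1, 1, 1, 9, 1; Σd² = 38
ρ = 1 − 6·38/(6·35) = 1 − 228/210 = -0.086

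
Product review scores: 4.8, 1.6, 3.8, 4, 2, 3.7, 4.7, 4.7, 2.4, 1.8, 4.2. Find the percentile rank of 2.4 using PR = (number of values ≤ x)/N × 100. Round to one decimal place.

36.4

N = 11.
Strictly below 2.4: 3. Equal to 2.4: 1.
PR = 4/11 × 100 = 36.4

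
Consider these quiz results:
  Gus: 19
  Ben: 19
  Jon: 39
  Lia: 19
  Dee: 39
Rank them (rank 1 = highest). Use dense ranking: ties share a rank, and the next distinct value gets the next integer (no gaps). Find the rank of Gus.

Sorted (descending): 39, 39, 19, 19, 19
The 2 values of 39 share dense rank 1.
The 3 values of 19 share dense rank 2.
Gus has value 19 → rank 2.

2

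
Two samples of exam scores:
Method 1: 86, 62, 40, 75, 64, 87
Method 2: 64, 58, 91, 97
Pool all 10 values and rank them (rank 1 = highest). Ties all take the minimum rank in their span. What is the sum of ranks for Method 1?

36

Sorted (descending): 97, 91, 87, 86, 75, 64, 64, 62, 58, 40
The 2 values of 64 occupy positions 6–7 → each gets rank 6.
Method 1 values → pooled ranks: 86→4, 62→8, 40→10, 75→5, 64→6, 87→3
Rank sum = 4 + 8 + 10 + 5 + 6 + 3 = 36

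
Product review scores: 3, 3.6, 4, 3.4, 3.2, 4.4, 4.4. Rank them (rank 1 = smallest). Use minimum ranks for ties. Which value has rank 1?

3

Sorted (ascending): 3, 3.2, 3.4, 3.6, 4, 4.4, 4.4
The 2 values of 4.4 occupy positions 6–7 → each gets rank 6.
Rank 1 → value 3.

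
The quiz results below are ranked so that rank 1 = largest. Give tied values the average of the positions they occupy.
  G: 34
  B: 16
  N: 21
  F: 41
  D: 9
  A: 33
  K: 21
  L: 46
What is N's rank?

5.5

Sorted (descending): 46, 41, 34, 33, 21, 21, 16, 9
The 2 values of 21 occupy positions 5–6 → average rank (5+6)/2 = 5.5.
N has value 21 → rank 5.5.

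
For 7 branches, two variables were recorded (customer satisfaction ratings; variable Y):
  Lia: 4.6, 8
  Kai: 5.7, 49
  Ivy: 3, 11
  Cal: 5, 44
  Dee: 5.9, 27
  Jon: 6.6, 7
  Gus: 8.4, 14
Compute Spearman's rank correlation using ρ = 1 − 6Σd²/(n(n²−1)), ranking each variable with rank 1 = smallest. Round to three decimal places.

0.000

Ranks of variable 1: 2, 4, 1, 3, 5, 6, 7
Ranks of variable 2: 2, 7, 3, 6, 5, 1, 4
d = r₁ − r₂: 0, -3, -2, -3, 0, 5, 3
d²: 0, 9, 4, 9, 0, 25, 9; Σd² = 56
ρ = 1 − 6·56/(7·48) = 1 − 336/336 = 0.000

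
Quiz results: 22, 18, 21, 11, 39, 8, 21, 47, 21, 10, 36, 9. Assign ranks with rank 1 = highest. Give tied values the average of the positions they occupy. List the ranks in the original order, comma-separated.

4, 8, 6, 9, 2, 12, 6, 1, 6, 10, 3, 11

Sorted (descending): 47, 39, 36, 22, 21, 21, 21, 18, 11, 10, 9, 8
The 3 values of 21 occupy positions 5–7 → average rank 6.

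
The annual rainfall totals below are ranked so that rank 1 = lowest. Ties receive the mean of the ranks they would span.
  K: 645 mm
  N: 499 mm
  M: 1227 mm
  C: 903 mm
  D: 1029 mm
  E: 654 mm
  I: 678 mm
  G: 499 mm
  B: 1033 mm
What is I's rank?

5

Sorted (ascending): 499, 499, 645, 654, 678, 903, 1029, 1033, 1227
The 2 values of 499 occupy positions 1–2 → average rank (1+2)/2 = 1.5.
I has value 678 mm → rank 5.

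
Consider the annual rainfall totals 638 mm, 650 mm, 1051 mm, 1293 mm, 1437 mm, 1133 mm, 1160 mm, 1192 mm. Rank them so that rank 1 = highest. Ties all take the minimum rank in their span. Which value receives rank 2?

Sorted (descending): 1437, 1293, 1192, 1160, 1133, 1051, 650, 638
No ties — each value takes its position as its rank.
Rank 2 → value 1293.

1293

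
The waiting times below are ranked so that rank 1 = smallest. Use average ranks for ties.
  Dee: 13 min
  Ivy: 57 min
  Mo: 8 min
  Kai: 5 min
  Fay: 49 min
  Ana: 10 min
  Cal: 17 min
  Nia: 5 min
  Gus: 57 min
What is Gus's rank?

Sorted (ascending): 5, 5, 8, 10, 13, 17, 49, 57, 57
The 2 values of 5 occupy positions 1–2 → average rank (1+2)/2 = 1.5.
The 2 values of 57 occupy positions 8–9 → average rank (8+9)/2 = 8.5.
Gus has value 57 min → rank 8.5.

8.5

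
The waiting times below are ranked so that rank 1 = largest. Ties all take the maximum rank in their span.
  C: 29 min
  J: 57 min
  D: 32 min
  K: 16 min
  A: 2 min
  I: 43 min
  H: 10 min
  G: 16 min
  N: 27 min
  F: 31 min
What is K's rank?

8

Sorted (descending): 57, 43, 32, 31, 29, 27, 16, 16, 10, 2
The 2 values of 16 occupy positions 7–8 → each gets rank 8.
K has value 16 min → rank 8.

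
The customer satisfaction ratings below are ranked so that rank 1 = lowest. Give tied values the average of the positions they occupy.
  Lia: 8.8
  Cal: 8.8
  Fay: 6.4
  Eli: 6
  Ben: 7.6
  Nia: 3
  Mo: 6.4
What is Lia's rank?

Sorted (ascending): 3, 6, 6.4, 6.4, 7.6, 8.8, 8.8
The 2 values of 6.4 occupy positions 3–4 → average rank (3+4)/2 = 3.5.
The 2 values of 8.8 occupy positions 6–7 → average rank (6+7)/2 = 6.5.
Lia has value 8.8 → rank 6.5.

6.5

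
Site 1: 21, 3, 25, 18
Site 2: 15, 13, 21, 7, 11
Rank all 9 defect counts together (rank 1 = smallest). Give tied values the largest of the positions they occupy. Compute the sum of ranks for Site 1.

24

Sorted (ascending): 3, 7, 11, 13, 15, 18, 21, 21, 25
The 2 values of 21 occupy positions 7–8 → each gets rank 8.
Site 1 values → pooled ranks: 21→8, 3→1, 25→9, 18→6
Rank sum = 8 + 1 + 9 + 6 = 24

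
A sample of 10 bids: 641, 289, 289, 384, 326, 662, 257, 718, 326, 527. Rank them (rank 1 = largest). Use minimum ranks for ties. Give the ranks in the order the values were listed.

3, 8, 8, 5, 6, 2, 10, 1, 6, 4

Sorted (descending): 718, 662, 641, 527, 384, 326, 326, 289, 289, 257
The 2 values of 326 occupy positions 6–7 → each gets rank 6.
The 2 values of 289 occupy positions 8–9 → each gets rank 8.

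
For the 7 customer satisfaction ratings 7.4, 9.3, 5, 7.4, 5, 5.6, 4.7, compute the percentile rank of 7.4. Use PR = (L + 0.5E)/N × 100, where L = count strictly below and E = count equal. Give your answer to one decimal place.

N = 7.
Strictly below 7.4: 4. Equal to 7.4: 2.
PR = (4 + 0.5·2)/7 × 100 = 71.4

71.4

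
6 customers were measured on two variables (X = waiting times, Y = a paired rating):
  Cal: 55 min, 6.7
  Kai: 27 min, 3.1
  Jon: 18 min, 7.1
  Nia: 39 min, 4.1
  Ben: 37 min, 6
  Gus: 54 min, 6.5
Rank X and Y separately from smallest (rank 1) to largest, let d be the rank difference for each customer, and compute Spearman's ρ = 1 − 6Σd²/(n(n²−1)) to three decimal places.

Ranks of variable 1: 6, 2, 1, 4, 3, 5
Ranks of variable 2: 5, 1, 6, 2, 3, 4
d = r₁ − r₂: 1, 1, -5, 2, 0, 1
d²: 1, 1, 25, 4, 0, 1; Σd² = 32
ρ = 1 − 6·32/(6·35) = 1 − 192/210 = 0.086

0.086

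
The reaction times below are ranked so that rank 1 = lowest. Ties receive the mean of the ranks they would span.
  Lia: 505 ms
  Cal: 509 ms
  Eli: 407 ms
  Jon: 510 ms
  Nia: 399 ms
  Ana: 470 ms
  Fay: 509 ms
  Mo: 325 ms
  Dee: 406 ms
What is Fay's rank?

7.5

Sorted (ascending): 325, 399, 406, 407, 470, 505, 509, 509, 510
The 2 values of 509 occupy positions 7–8 → average rank (7+8)/2 = 7.5.
Fay has value 509 ms → rank 7.5.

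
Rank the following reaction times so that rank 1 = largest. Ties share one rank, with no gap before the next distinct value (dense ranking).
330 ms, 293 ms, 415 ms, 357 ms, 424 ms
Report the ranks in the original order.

Sorted (descending): 424, 415, 357, 330, 293
No ties — each value takes its position as its rank.

4, 5, 2, 3, 1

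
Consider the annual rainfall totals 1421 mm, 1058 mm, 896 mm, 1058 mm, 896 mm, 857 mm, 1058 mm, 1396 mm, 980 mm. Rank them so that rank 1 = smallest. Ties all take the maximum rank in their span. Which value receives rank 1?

857

Sorted (ascending): 857, 896, 896, 980, 1058, 1058, 1058, 1396, 1421
The 2 values of 896 occupy positions 2–3 → each gets rank 3.
The 3 values of 1058 occupy positions 5–7 → each gets rank 7.
Rank 1 → value 857.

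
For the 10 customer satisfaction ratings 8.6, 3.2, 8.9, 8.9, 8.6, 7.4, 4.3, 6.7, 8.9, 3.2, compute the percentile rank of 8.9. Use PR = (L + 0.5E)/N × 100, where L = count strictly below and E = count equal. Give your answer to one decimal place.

N = 10.
Strictly below 8.9: 7. Equal to 8.9: 3.
PR = (7 + 0.5·3)/10 × 100 = 85.0

85.0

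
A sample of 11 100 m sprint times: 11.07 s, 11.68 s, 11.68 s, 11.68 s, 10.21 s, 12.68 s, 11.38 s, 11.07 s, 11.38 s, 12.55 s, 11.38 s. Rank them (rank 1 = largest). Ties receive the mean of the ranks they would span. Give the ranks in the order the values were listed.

Sorted (descending): 12.68, 12.55, 11.68, 11.68, 11.68, 11.38, 11.38, 11.38, 11.07, 11.07, 10.21
The 3 values of 11.68 occupy positions 3–5 → average rank 4.
The 3 values of 11.38 occupy positions 6–8 → average rank 7.
The 2 values of 11.07 occupy positions 9–10 → average rank (9+10)/2 = 9.5.

9.5, 4, 4, 4, 11, 1, 7, 9.5, 7, 2, 7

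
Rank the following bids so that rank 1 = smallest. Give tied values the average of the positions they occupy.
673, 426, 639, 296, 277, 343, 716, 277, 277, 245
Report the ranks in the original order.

9, 7, 8, 5, 3, 6, 10, 3, 3, 1

Sorted (ascending): 245, 277, 277, 277, 296, 343, 426, 639, 673, 716
The 3 values of 277 occupy positions 2–4 → average rank 3.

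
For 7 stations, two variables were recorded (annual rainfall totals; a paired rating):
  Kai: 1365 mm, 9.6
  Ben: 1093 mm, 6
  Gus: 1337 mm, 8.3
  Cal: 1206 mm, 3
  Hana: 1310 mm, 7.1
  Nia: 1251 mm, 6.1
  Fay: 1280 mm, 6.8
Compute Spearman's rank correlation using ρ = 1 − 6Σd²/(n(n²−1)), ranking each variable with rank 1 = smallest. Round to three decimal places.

Ranks of variable 1: 7, 1, 6, 2, 5, 3, 4
Ranks of variable 2: 7, 2, 6, 1, 5, 3, 4
d = r₁ − r₂: 0, -1, 0, 1, 0, 0, 0
d²: 0, 1, 0, 1, 0, 0, 0; Σd² = 2
ρ = 1 − 6·2/(7·48) = 1 − 12/336 = 0.964

0.964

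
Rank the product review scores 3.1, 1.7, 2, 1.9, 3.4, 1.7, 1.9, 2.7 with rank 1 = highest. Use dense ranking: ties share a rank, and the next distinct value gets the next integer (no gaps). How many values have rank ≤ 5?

Sorted (descending): 3.4, 3.1, 2.7, 2, 1.9, 1.9, 1.7, 1.7
The 2 values of 1.9 share dense rank 5.
The 2 values of 1.7 share dense rank 6.
Remaining distinct values take the next consecutive integers.
Ranks ≤ 5: {1, 2, 3, 4, 5, 5} → 6 values.

6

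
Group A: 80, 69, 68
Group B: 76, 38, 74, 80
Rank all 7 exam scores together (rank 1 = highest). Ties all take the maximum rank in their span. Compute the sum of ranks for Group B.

16

Sorted (descending): 80, 80, 76, 74, 69, 68, 38
The 2 values of 80 occupy positions 1–2 → each gets rank 2.
Group B values → pooled ranks: 76→3, 38→7, 74→4, 80→2
Rank sum = 3 + 7 + 4 + 2 = 16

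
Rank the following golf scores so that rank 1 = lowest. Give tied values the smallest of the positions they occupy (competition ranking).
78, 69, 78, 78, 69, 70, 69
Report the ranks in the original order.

5, 1, 5, 5, 1, 4, 1

Sorted (ascending): 69, 69, 69, 70, 78, 78, 78
The 3 values of 69 occupy positions 1–3 → each gets rank 1.
The 3 values of 78 occupy positions 5–7 → each gets rank 5.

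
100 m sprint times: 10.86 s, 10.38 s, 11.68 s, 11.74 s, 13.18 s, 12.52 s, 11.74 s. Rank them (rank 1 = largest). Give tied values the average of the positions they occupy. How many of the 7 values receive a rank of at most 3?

2

Sorted (descending): 13.18, 12.52, 11.74, 11.74, 11.68, 10.86, 10.38
The 2 values of 11.74 occupy positions 3–4 → average rank (3+4)/2 = 3.5.
Ranks ≤ 3: {1, 2} → 2 values.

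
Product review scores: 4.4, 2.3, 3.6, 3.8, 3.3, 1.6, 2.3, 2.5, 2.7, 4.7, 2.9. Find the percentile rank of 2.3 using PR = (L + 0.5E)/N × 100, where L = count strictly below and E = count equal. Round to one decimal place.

18.2

N = 11.
Strictly below 2.3: 1. Equal to 2.3: 2.
PR = (1 + 0.5·2)/11 × 100 = 18.2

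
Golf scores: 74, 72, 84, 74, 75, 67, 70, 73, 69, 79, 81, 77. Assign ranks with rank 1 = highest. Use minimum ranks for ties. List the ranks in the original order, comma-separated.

Sorted (descending): 84, 81, 79, 77, 75, 74, 74, 73, 72, 70, 69, 67
The 2 values of 74 occupy positions 6–7 → each gets rank 6.

6, 9, 1, 6, 5, 12, 10, 8, 11, 3, 2, 4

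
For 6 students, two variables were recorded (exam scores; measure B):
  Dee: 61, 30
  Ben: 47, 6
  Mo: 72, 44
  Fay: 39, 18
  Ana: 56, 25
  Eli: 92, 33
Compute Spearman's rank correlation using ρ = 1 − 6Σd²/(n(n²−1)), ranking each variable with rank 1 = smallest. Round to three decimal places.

Ranks of variable 1: 4, 2, 5, 1, 3, 6
Ranks of variable 2: 4, 1, 6, 2, 3, 5
d = r₁ − r₂: 0, 1, -1, -1, 0, 1
d²: 0, 1, 1, 1, 0, 1; Σd² = 4
ρ = 1 − 6·4/(6·35) = 1 − 24/210 = 0.886

0.886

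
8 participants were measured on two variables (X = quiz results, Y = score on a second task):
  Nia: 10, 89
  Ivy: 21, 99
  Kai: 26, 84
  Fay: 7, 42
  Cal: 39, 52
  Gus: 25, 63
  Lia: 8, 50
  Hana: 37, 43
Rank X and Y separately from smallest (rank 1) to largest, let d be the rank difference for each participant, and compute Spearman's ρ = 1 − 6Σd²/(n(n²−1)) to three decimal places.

0.119

Ranks of variable 1: 3, 4, 6, 1, 8, 5, 2, 7
Ranks of variable 2: 7, 8, 6, 1, 4, 5, 3, 2
d = r₁ − r₂: -4, -4, 0, 0, 4, 0, -1, 5
d²: 16, 16, 0, 0, 16, 0, 1, 25; Σd² = 74
ρ = 1 − 6·74/(8·63) = 1 − 444/504 = 0.119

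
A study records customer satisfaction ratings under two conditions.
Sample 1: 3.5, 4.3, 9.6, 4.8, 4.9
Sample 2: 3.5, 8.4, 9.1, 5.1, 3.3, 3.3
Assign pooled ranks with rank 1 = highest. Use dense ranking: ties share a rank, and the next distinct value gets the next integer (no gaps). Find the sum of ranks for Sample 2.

Sorted (descending): 9.6, 9.1, 8.4, 5.1, 4.9, 4.8, 4.3, 3.5, 3.5, 3.3, 3.3
The 2 values of 3.5 share dense rank 8.
The 2 values of 3.3 share dense rank 9.
Remaining distinct values take the next consecutive integers.
Sample 2 values → pooled ranks: 3.5→8, 8.4→3, 9.1→2, 5.1→4, 3.3→9, 3.3→9
Rank sum = 8 + 3 + 2 + 4 + 9 + 9 = 35

35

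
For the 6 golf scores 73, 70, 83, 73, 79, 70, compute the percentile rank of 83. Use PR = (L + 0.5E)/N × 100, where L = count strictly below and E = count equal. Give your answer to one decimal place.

91.7

N = 6.
Strictly below 83: 5. Equal to 83: 1.
PR = (5 + 0.5·1)/6 × 100 = 91.7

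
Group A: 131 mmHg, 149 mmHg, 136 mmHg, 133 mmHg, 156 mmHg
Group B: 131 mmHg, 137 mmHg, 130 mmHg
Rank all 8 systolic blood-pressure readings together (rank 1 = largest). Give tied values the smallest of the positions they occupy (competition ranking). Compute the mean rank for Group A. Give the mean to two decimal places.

3.60

Sorted (descending): 156, 149, 137, 136, 133, 131, 131, 130
The 2 values of 131 occupy positions 6–7 → each gets rank 6.
Group A values → pooled ranks: 131→6, 149→2, 136→4, 133→5, 156→1
Mean rank = (6 + 2 + 4 + 5 + 1) / 5 = 3.60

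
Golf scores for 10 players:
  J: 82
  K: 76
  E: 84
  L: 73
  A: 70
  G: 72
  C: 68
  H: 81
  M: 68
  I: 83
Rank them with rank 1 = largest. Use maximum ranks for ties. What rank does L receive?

6

Sorted (descending): 84, 83, 82, 81, 76, 73, 72, 70, 68, 68
The 2 values of 68 occupy positions 9–10 → each gets rank 10.
L has value 73 → rank 6.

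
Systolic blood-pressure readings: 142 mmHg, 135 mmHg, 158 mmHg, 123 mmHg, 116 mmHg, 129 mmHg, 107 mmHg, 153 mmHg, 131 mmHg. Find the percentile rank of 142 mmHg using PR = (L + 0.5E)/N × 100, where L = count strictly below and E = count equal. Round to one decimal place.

72.2

N = 9.
Strictly below 142: 6. Equal to 142: 1.
PR = (6 + 0.5·1)/9 × 100 = 72.2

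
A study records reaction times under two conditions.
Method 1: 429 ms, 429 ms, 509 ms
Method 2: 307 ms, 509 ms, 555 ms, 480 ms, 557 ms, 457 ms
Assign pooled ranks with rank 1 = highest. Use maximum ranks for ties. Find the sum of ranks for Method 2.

27

Sorted (descending): 557, 555, 509, 509, 480, 457, 429, 429, 307
The 2 values of 509 occupy positions 3–4 → each gets rank 4.
The 2 values of 429 occupy positions 7–8 → each gets rank 8.
Method 2 values → pooled ranks: 307→9, 509→4, 555→2, 480→5, 557→1, 457→6
Rank sum = 9 + 4 + 2 + 5 + 1 + 6 = 27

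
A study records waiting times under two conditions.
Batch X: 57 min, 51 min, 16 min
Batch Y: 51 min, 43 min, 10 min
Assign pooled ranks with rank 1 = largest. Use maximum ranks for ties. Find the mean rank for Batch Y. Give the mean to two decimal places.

Sorted (descending): 57, 51, 51, 43, 16, 10
The 2 values of 51 occupy positions 2–3 → each gets rank 3.
Batch Y values → pooled ranks: 51→3, 43→4, 10→6
Mean rank = (3 + 4 + 6) / 3 = 4.33

4.33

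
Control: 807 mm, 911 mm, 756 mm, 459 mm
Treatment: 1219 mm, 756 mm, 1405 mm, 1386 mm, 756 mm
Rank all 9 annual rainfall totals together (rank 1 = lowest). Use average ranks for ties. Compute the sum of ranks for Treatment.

30

Sorted (ascending): 459, 756, 756, 756, 807, 911, 1219, 1386, 1405
The 3 values of 756 occupy positions 2–4 → average rank 3.
Treatment values → pooled ranks: 1219→7, 756→3, 1405→9, 1386→8, 756→3
Rank sum = 7 + 3 + 9 + 8 + 3 = 30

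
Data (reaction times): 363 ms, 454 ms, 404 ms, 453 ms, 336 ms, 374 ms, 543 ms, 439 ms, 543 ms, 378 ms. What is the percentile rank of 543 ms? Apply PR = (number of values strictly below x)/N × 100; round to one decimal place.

N = 10.
Strictly below 543: 8. Equal to 543: 2.
PR = 8/10 × 100 = 80.0

80.0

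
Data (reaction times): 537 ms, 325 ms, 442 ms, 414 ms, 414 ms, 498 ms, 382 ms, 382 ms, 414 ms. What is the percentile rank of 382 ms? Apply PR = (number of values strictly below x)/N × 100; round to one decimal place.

N = 9.
Strictly below 382: 1. Equal to 382: 2.
PR = 1/9 × 100 = 11.1

11.1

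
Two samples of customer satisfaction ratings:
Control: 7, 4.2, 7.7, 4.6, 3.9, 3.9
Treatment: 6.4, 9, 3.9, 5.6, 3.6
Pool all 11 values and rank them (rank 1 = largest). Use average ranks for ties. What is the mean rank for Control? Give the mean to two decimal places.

Sorted (descending): 9, 7.7, 7, 6.4, 5.6, 4.6, 4.2, 3.9, 3.9, 3.9, 3.6
The 3 values of 3.9 occupy positions 8–10 → average rank 9.
Control values → pooled ranks: 7→3, 4.2→7, 7.7→2, 4.6→6, 3.9→9, 3.9→9
Mean rank = (3 + 7 + 2 + 6 + 9 + 9) / 6 = 6.00

6.00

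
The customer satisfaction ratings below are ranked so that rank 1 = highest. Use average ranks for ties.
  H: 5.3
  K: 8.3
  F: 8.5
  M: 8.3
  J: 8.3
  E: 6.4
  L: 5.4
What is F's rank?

Sorted (descending): 8.5, 8.3, 8.3, 8.3, 6.4, 5.4, 5.3
The 3 values of 8.3 occupy positions 2–4 → average rank 3.
F has value 8.5 → rank 1.

1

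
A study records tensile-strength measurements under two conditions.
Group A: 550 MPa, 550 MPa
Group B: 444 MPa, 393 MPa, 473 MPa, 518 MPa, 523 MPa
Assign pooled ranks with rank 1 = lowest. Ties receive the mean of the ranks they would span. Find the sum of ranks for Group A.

13

Sorted (ascending): 393, 444, 473, 518, 523, 550, 550
The 2 values of 550 occupy positions 6–7 → average rank (6+7)/2 = 6.5.
Group A values → pooled ranks: 550→6.5, 550→6.5
Rank sum = 6.5 + 6.5 = 13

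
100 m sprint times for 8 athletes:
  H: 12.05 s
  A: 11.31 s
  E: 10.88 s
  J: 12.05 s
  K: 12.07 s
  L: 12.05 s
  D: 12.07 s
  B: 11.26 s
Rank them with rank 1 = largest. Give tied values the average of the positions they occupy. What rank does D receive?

1.5

Sorted (descending): 12.07, 12.07, 12.05, 12.05, 12.05, 11.31, 11.26, 10.88
The 2 values of 12.07 occupy positions 1–2 → average rank (1+2)/2 = 1.5.
The 3 values of 12.05 occupy positions 3–5 → average rank 4.
D has value 12.07 s → rank 1.5.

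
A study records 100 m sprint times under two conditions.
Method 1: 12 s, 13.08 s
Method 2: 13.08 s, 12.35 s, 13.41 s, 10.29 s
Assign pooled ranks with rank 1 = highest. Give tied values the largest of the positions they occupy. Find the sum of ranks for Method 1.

Sorted (descending): 13.41, 13.08, 13.08, 12.35, 12, 10.29
The 2 values of 13.08 occupy positions 2–3 → each gets rank 3.
Method 1 values → pooled ranks: 12→5, 13.08→3
Rank sum = 5 + 3 = 8

8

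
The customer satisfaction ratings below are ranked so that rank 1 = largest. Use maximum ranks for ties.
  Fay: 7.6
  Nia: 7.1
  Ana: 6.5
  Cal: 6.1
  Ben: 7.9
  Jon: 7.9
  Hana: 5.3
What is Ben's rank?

2

Sorted (descending): 7.9, 7.9, 7.6, 7.1, 6.5, 6.1, 5.3
The 2 values of 7.9 occupy positions 1–2 → each gets rank 2.
Ben has value 7.9 → rank 2.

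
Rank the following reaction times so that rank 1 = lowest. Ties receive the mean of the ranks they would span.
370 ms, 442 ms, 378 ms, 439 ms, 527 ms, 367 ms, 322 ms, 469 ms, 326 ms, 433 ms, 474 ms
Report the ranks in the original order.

4, 8, 5, 7, 11, 3, 1, 9, 2, 6, 10

Sorted (ascending): 322, 326, 367, 370, 378, 433, 439, 442, 469, 474, 527
No ties — each value takes its position as its rank.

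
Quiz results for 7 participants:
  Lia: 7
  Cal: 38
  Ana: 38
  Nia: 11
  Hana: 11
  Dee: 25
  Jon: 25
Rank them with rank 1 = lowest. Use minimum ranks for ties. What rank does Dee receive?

Sorted (ascending): 7, 11, 11, 25, 25, 38, 38
The 2 values of 11 occupy positions 2–3 → each gets rank 2.
The 2 values of 25 occupy positions 4–5 → each gets rank 4.
The 2 values of 38 occupy positions 6–7 → each gets rank 6.
Dee has value 25 → rank 4.

4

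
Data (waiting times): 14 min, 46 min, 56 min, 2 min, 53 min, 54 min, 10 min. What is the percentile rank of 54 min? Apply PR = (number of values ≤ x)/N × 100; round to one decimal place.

N = 7.
Strictly below 54: 5. Equal to 54: 1.
PR = 6/7 × 100 = 85.7

85.7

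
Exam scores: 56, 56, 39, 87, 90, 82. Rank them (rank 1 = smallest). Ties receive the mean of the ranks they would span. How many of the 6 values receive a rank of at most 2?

1

Sorted (ascending): 39, 56, 56, 82, 87, 90
The 2 values of 56 occupy positions 2–3 → average rank (2+3)/2 = 2.5.
Ranks ≤ 2: {1} → 1 value.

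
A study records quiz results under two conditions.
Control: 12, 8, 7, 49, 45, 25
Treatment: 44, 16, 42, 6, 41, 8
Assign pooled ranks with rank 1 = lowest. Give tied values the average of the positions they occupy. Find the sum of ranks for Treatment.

37.5

Sorted (ascending): 6, 7, 8, 8, 12, 16, 25, 41, 42, 44, 45, 49
The 2 values of 8 occupy positions 3–4 → average rank (3+4)/2 = 3.5.
Treatment values → pooled ranks: 44→10, 16→6, 42→9, 6→1, 41→8, 8→3.5
Rank sum = 10 + 6 + 9 + 1 + 8 + 3.5 = 37.5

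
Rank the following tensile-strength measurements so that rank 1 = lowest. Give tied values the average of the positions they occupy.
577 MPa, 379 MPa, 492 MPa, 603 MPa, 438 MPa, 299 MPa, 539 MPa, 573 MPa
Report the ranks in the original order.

7, 2, 4, 8, 3, 1, 5, 6

Sorted (ascending): 299, 379, 438, 492, 539, 573, 577, 603
No ties — each value takes its position as its rank.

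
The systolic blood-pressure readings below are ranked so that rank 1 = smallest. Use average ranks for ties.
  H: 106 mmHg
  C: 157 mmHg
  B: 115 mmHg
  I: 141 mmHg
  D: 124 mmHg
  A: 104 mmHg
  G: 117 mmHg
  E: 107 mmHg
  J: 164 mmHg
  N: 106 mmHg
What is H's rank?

2.5

Sorted (ascending): 104, 106, 106, 107, 115, 117, 124, 141, 157, 164
The 2 values of 106 occupy positions 2–3 → average rank (2+3)/2 = 2.5.
H has value 106 mmHg → rank 2.5.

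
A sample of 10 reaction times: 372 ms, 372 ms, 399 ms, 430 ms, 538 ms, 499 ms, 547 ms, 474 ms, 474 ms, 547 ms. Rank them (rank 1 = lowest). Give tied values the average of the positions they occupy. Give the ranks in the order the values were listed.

Sorted (ascending): 372, 372, 399, 430, 474, 474, 499, 538, 547, 547
The 2 values of 372 occupy positions 1–2 → average rank (1+2)/2 = 1.5.
The 2 values of 474 occupy positions 5–6 → average rank (5+6)/2 = 5.5.
The 2 values of 547 occupy positions 9–10 → average rank (9+10)/2 = 9.5.

1.5, 1.5, 3, 4, 8, 7, 9.5, 5.5, 5.5, 9.5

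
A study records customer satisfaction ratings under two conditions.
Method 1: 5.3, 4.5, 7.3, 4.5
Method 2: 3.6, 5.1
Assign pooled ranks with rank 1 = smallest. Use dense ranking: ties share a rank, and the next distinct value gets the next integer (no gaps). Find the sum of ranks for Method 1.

13

Sorted (ascending): 3.6, 4.5, 4.5, 5.1, 5.3, 7.3
The 2 values of 4.5 share dense rank 2.
Remaining distinct values take the next consecutive integers.
Method 1 values → pooled ranks: 5.3→4, 4.5→2, 7.3→5, 4.5→2
Rank sum = 4 + 2 + 5 + 2 = 13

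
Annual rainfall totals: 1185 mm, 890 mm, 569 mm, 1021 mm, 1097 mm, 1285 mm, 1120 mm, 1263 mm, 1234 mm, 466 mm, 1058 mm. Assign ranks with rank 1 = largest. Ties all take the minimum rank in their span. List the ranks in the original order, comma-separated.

4, 9, 10, 8, 6, 1, 5, 2, 3, 11, 7

Sorted (descending): 1285, 1263, 1234, 1185, 1120, 1097, 1058, 1021, 890, 569, 466
No ties — each value takes its position as its rank.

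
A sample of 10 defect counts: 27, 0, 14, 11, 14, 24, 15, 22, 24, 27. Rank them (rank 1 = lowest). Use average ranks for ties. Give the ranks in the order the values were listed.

Sorted (ascending): 0, 11, 14, 14, 15, 22, 24, 24, 27, 27
The 2 values of 14 occupy positions 3–4 → average rank (3+4)/2 = 3.5.
The 2 values of 24 occupy positions 7–8 → average rank (7+8)/2 = 7.5.
The 2 values of 27 occupy positions 9–10 → average rank (9+10)/2 = 9.5.

9.5, 1, 3.5, 2, 3.5, 7.5, 5, 6, 7.5, 9.5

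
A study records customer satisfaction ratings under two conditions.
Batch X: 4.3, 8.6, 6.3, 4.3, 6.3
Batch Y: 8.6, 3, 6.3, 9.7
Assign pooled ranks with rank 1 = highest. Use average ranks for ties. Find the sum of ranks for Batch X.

27.5

Sorted (descending): 9.7, 8.6, 8.6, 6.3, 6.3, 6.3, 4.3, 4.3, 3
The 2 values of 8.6 occupy positions 2–3 → average rank (2+3)/2 = 2.5.
The 3 values of 6.3 occupy positions 4–6 → average rank 5.
The 2 values of 4.3 occupy positions 7–8 → average rank (7+8)/2 = 7.5.
Batch X values → pooled ranks: 4.3→7.5, 8.6→2.5, 6.3→5, 4.3→7.5, 6.3→5
Rank sum = 7.5 + 2.5 + 5 + 7.5 + 5 = 27.5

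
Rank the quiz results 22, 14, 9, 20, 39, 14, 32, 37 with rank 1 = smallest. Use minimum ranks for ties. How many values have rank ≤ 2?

Sorted (ascending): 9, 14, 14, 20, 22, 32, 37, 39
The 2 values of 14 occupy positions 2–3 → each gets rank 2.
Ranks ≤ 2: {1, 2, 2} → 3 values.

3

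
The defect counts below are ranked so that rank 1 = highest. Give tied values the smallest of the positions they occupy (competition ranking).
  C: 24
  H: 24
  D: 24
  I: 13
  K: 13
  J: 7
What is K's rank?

Sorted (descending): 24, 24, 24, 13, 13, 7
The 3 values of 24 occupy positions 1–3 → each gets rank 1.
The 2 values of 13 occupy positions 4–5 → each gets rank 4.
K has value 13 → rank 4.

4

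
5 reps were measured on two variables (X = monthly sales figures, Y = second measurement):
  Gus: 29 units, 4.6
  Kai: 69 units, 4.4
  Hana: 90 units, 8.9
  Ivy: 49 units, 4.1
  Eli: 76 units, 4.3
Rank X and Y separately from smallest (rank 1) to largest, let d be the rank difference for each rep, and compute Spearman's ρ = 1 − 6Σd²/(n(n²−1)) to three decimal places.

Ranks of variable 1: 1, 3, 5, 2, 4
Ranks of variable 2: 4, 3, 5, 1, 2
d = r₁ − r₂: -3, 0, 0, 1, 2
d²: 9, 0, 0, 1, 4; Σd² = 14
ρ = 1 − 6·14/(5·24) = 1 − 84/120 = 0.300

0.300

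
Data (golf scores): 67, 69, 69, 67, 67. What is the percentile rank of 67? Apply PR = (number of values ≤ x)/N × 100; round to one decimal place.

60.0

N = 5.
Strictly below 67: 0. Equal to 67: 3.
PR = 3/5 × 100 = 60.0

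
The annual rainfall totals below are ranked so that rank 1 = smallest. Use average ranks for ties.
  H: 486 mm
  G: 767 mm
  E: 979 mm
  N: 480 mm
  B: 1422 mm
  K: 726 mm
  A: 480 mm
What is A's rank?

1.5

Sorted (ascending): 480, 480, 486, 726, 767, 979, 1422
The 2 values of 480 occupy positions 1–2 → average rank (1+2)/2 = 1.5.
A has value 480 mm → rank 1.5.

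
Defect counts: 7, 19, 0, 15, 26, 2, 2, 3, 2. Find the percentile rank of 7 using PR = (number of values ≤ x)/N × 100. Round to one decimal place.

N = 9.
Strictly below 7: 5. Equal to 7: 1.
PR = 6/9 × 100 = 66.7

66.7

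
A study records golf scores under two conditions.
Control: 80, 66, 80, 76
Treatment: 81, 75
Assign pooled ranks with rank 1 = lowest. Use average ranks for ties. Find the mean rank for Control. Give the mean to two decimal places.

3.25

Sorted (ascending): 66, 75, 76, 80, 80, 81
The 2 values of 80 occupy positions 4–5 → average rank (4+5)/2 = 4.5.
Control values → pooled ranks: 80→4.5, 66→1, 80→4.5, 76→3
Mean rank = (4.5 + 1 + 4.5 + 3) / 4 = 3.25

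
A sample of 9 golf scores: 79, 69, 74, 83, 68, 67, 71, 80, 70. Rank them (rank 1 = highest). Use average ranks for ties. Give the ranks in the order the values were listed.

Sorted (descending): 83, 80, 79, 74, 71, 70, 69, 68, 67
No ties — each value takes its position as its rank.

3, 7, 4, 1, 8, 9, 5, 2, 6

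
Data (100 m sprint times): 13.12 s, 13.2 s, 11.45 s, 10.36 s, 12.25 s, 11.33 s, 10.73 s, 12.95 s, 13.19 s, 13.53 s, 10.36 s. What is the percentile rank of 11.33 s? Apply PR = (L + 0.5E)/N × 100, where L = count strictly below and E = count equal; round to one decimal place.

31.8

N = 11.
Strictly below 11.33: 3. Equal to 11.33: 1.
PR = (3 + 0.5·1)/11 × 100 = 31.8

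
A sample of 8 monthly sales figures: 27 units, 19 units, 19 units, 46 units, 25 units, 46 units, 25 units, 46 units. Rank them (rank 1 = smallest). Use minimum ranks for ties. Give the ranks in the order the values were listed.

Sorted (ascending): 19, 19, 25, 25, 27, 46, 46, 46
The 2 values of 19 occupy positions 1–2 → each gets rank 1.
The 2 values of 25 occupy positions 3–4 → each gets rank 3.
The 3 values of 46 occupy positions 6–8 → each gets rank 6.

5, 1, 1, 6, 3, 6, 3, 6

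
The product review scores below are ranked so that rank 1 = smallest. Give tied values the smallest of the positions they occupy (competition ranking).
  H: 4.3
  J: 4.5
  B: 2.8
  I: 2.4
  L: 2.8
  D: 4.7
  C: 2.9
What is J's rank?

Sorted (ascending): 2.4, 2.8, 2.8, 2.9, 4.3, 4.5, 4.7
The 2 values of 2.8 occupy positions 2–3 → each gets rank 2.
J has value 4.5 → rank 6.

6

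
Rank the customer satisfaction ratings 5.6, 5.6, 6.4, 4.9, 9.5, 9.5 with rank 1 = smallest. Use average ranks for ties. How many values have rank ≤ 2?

1

Sorted (ascending): 4.9, 5.6, 5.6, 6.4, 9.5, 9.5
The 2 values of 5.6 occupy positions 2–3 → average rank (2+3)/2 = 2.5.
The 2 values of 9.5 occupy positions 5–6 → average rank (5+6)/2 = 5.5.
Ranks ≤ 2: {1} → 1 value.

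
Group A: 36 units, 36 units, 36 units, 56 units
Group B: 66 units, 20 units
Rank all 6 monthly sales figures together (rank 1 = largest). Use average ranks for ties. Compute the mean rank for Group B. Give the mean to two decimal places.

Sorted (descending): 66, 56, 36, 36, 36, 20
The 3 values of 36 occupy positions 3–5 → average rank 4.
Group B values → pooled ranks: 66→1, 20→6
Mean rank = (1 + 6) / 2 = 3.50

3.50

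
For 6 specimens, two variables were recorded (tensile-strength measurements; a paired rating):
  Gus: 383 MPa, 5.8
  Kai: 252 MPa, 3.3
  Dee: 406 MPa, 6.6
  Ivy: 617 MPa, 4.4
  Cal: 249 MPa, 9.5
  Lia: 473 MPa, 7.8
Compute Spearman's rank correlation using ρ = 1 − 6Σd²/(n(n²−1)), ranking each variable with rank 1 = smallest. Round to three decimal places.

-0.200

Ranks of variable 1: 3, 2, 4, 6, 1, 5
Ranks of variable 2: 3, 1, 4, 2, 6, 5
d = r₁ − r₂: 0, 1, 0, 4, -5, 0
d²: 0, 1, 0, 16, 25, 0; Σd² = 42
ρ = 1 − 6·42/(6·35) = 1 − 252/210 = -0.200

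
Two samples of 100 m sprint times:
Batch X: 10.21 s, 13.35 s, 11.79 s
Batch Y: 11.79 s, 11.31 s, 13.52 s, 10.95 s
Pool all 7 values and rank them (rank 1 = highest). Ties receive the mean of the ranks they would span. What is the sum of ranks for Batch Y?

Sorted (descending): 13.52, 13.35, 11.79, 11.79, 11.31, 10.95, 10.21
The 2 values of 11.79 occupy positions 3–4 → average rank (3+4)/2 = 3.5.
Batch Y values → pooled ranks: 11.79→3.5, 11.31→5, 13.52→1, 10.95→6
Rank sum = 3.5 + 5 + 1 + 6 = 15.5

15.5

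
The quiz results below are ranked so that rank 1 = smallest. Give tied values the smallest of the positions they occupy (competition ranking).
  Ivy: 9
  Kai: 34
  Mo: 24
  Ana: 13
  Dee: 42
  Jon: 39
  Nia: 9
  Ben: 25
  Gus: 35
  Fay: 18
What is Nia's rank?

1

Sorted (ascending): 9, 9, 13, 18, 24, 25, 34, 35, 39, 42
The 2 values of 9 occupy positions 1–2 → each gets rank 1.
Nia has value 9 → rank 1.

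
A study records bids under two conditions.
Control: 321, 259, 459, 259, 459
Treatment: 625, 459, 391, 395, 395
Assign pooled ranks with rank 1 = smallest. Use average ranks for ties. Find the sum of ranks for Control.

22

Sorted (ascending): 259, 259, 321, 391, 395, 395, 459, 459, 459, 625
The 2 values of 259 occupy positions 1–2 → average rank (1+2)/2 = 1.5.
The 2 values of 395 occupy positions 5–6 → average rank (5+6)/2 = 5.5.
The 3 values of 459 occupy positions 7–9 → average rank 8.
Control values → pooled ranks: 321→3, 259→1.5, 459→8, 259→1.5, 459→8
Rank sum = 3 + 1.5 + 8 + 1.5 + 8 = 22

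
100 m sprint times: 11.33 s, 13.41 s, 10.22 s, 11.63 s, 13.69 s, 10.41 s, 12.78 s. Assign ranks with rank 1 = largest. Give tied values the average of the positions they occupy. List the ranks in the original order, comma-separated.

5, 2, 7, 4, 1, 6, 3

Sorted (descending): 13.69, 13.41, 12.78, 11.63, 11.33, 10.41, 10.22
No ties — each value takes its position as its rank.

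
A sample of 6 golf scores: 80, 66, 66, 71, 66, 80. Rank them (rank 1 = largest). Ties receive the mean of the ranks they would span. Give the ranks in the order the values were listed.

Sorted (descending): 80, 80, 71, 66, 66, 66
The 2 values of 80 occupy positions 1–2 → average rank (1+2)/2 = 1.5.
The 3 values of 66 occupy positions 4–6 → average rank 5.

1.5, 5, 5, 3, 5, 1.5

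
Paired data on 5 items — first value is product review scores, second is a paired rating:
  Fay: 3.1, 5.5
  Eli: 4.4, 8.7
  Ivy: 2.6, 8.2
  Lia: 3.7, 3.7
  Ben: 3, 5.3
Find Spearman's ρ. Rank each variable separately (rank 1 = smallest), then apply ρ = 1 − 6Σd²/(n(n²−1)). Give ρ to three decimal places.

Ranks of variable 1: 3, 5, 1, 4, 2
Ranks of variable 2: 3, 5, 4, 1, 2
d = r₁ − r₂: 0, 0, -3, 3, 0
d²: 0, 0, 9, 9, 0; Σd² = 18
ρ = 1 − 6·18/(5·24) = 1 − 108/120 = 0.100

0.100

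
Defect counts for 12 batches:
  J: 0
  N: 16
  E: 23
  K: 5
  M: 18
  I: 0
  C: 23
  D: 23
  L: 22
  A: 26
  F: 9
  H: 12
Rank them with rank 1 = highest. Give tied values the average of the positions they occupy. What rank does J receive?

11.5

Sorted (descending): 26, 23, 23, 23, 22, 18, 16, 12, 9, 5, 0, 0
The 3 values of 23 occupy positions 2–4 → average rank 3.
The 2 values of 0 occupy positions 11–12 → average rank (11+12)/2 = 11.5.
J has value 0 → rank 11.5.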